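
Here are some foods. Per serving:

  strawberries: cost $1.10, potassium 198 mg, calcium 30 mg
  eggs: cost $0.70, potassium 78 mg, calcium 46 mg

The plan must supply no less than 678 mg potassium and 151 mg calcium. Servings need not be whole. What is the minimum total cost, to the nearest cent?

$4.14

At the optimum either one food covers both requirements or two foods hit both targets exactly; no other combination can be cheaper.
strawberries only: max(678/198, 151/30) = 5.033 servings → $5.54.
eggs only: max(678/78, 151/46) = 8.692 servings → $6.08.
strawberries + eggs with both tight: 2.868 servings and 1.412 servings → $4.14.
The minimum over all feasible corners is $4.14.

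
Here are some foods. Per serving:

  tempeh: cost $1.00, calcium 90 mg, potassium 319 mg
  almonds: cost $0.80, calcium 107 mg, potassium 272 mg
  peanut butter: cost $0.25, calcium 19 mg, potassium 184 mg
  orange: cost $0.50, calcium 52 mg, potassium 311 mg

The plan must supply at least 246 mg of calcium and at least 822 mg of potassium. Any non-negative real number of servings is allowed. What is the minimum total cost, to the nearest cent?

$1.96

A basic optimal solution has at most two foods positive. Try each food alone and each pair with both targets met exactly.
tempeh only: max(246/90, 822/319) = 2.733 servings → $2.73.
almonds only: max(246/107, 822/272) = 3.022 servings → $2.42.
peanut butter only: max(246/19, 822/184) = 12.95 servings → $3.24.
orange only: max(246/52, 822/311) = 4.731 servings → $2.37.
tempeh + almonds with both tight: 2.18 servings and 0.4656 servings → $2.55.
tempeh + peanut butter: intersection lies outside the first quadrant.
tempeh + orange: the both-tight solution has a negative serving — not a feasible corner.
almonds + peanut butter with both tight: 2.042 servings and 1.449 servings → $2.00.
almonds + orange with both tight: 1.765 servings and 1.1 servings → $1.96.
peanut butter + orange: the both-tight solution has a negative serving — not a feasible corner.
Cheapest feasible corner: $1.96.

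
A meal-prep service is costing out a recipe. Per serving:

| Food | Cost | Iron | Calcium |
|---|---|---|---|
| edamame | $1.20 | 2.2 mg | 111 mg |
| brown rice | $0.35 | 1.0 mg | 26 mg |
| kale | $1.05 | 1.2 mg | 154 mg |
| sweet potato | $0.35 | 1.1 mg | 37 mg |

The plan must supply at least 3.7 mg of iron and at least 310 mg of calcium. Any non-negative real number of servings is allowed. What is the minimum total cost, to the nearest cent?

A basic optimal solution has at most two foods positive. Try each food alone and each pair with both targets met exactly.
edamame only: max(3.7/2.2, 310/111) = 2.793 servings → $3.35.
brown rice only: max(3.7/1.0, 310/26) = 11.92 servings → $4.17.
kale only: max(3.7/1.2, 310/154) = 3.083 servings → $3.24.
sweet potato only: max(3.7/1.1, 310/37) = 8.378 servings → $2.93.
edamame + brown rice: intersection lies outside the first quadrant.
edamame + kale with both tight: 0.9621 servings and 1.32 servings → $2.54.
edamame + sweet potato with both targets exact would need a negative amount; discard.
brown rice + kale with both tight: 1.611 servings and 1.741 servings → $2.39.
brown rice + sweet potato: intersection lies outside the first quadrant.
kale + sweet potato with both tight: 1.633 servings and 1.582 servings → $2.27.
So the least-cost plan costs $2.27.

$2.27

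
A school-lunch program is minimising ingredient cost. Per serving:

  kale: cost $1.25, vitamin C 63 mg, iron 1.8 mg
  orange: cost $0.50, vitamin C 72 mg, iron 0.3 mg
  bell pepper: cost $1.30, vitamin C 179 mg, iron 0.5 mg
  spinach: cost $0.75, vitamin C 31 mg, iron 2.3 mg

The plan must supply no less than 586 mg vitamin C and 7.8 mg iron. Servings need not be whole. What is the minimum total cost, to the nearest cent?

$5.39

This is a tiny linear program; its minimum lies at a vertex of the feasible set. List the vertices and price them.
kale only: max(586/63, 7.8/1.8) = 9.302 servings → $11.63.
orange only: max(586/72, 7.8/0.3) = 26 servings → $13.00.
bell pepper only: max(586/179, 7.8/0.5) = 15.6 servings → $20.28.
spinach only: max(586/31, 7.8/2.3) = 18.9 servings → $14.18.
kale + orange with both tight: 3.485 servings and 5.089 servings → $6.90.
kale + bell pepper with both tight: 3.795 servings and 1.938 servings → $7.26.
kale + spinach: the both-tight solution has a negative serving — not a feasible corner.
orange + bell pepper: the both-tight solution has a negative serving — not a feasible corner.
orange + spinach with both tight: 7.076 servings and 2.468 servings → $5.39.
bell pepper + spinach with both tight: 2.792 servings and 2.784 servings → $5.72.
Cheapest feasible corner: $5.39.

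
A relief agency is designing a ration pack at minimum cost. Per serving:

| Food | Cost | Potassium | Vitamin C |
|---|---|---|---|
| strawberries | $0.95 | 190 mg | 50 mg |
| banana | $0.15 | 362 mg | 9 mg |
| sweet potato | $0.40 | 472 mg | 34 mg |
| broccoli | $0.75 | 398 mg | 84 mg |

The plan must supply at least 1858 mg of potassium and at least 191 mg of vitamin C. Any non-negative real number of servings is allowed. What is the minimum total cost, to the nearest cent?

$1.91

strawberries only: max(1858/190, 191/50) = 9.779 servings → $9.29.
banana only: max(1858/362, 191/9) = 21.22 servings → $3.18.
sweet potato only: max(1858/472, 191/34) = 5.618 servings → $2.25.
broccoli only: max(1858/398, 191/84) = 4.668 servings → $3.50.
strawberries + banana with both tight: 3.198 servings and 3.454 servings → $3.56.
strawberries + sweet potato with both tight: 1.574 servings and 3.303 servings → $2.82.
strawberries + broccoli: the both-tight solution has a negative serving — not a feasible corner.
banana + sweet potato: the both-tight solution has a negative serving — not a feasible corner.
banana + broccoli with both tight: 2.984 servings and 1.954 servings → $1.91.
sweet potato + broccoli with both tight: 3.065 servings and 1.033 servings → $2.00.
Cheapest feasible corner: $1.91.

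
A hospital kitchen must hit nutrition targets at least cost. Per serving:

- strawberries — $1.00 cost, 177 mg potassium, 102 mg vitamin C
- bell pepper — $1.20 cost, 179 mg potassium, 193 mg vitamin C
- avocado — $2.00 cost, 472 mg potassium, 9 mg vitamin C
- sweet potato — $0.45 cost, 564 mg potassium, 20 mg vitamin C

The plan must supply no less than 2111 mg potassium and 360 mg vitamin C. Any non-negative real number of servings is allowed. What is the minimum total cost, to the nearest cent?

Check every corner: each single food scaled to meet both minima, and each pair solved so both constraints bind.
strawberries only: max(2111/177, 360/102) = 11.93 servings → $11.93.
bell pepper only: max(2111/179, 360/193) = 11.79 servings → $14.15.
avocado only: max(2111/472, 360/9) = 40 servings → $80.00.
sweet potato only: max(2111/564, 360/20) = 18 servings → $8.10.
strawberries + bell pepper: the both-tight solution has a negative serving — not a feasible corner.
strawberries + avocado with both tight: 3.242 servings and 3.257 servings → $9.76.
strawberries + sweet potato with both tight: 2.979 servings and 2.808 servings → $4.24.
bell pepper + avocado with both tight: 1.687 servings and 3.833 servings → $9.69.
bell pepper + sweet potato with both tight: 1.528 servings and 3.258 servings → $3.30.
avocado + sweet potato: the both-tight solution has a negative serving — not a feasible corner.
The minimum over all feasible corners is $3.30.

$3.30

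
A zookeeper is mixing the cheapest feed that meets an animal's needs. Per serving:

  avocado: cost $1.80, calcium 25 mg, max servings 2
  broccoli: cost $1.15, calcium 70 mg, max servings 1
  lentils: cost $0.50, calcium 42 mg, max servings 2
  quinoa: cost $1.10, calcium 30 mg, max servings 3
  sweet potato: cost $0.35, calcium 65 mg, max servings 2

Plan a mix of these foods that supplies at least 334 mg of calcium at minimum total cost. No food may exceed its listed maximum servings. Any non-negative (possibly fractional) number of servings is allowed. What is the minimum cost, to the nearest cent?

Cost per mg of calcium: sweet potato $0.0054, lentils $0.0119, broccoli $0.0164, quinoa $0.0367, avocado $0.0720.
Take 2 servings of sweet potato: +130.0 mg calcium for $0.70 (total $0.70, still need 204.0 mg).
Take 2 servings of lentils: +84.0 mg calcium for $1.00 (total $1.70, still need 120.0 mg).
Take 1 serving of broccoli: +70.0 mg calcium for $1.15 (total $2.85, still need 50.0 mg).
Take 1.667 servings of quinoa: +50.0 mg calcium for $1.83 (total $4.68, still need 0.0 mg).
Greedy by cheapest-per-mg is optimal for a single linear constraint, so the minimum cost is $4.68.

$4.68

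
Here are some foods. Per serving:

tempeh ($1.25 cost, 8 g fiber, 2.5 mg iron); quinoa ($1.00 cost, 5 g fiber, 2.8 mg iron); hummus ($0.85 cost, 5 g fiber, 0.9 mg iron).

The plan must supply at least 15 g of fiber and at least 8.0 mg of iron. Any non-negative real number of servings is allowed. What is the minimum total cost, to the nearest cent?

$2.93

Compare the cost at each extreme point of the feasible region.
tempeh only: max(15/8, 8.0/2.5) = 3.2 servings → $4.00.
quinoa only: max(15/5, 8.0/2.8) = 3 servings → $3.00.
hummus only: max(15/5, 8.0/0.9) = 8.889 servings → $7.56.
tempeh + quinoa with both tight: 0.202 servings and 2.677 servings → $2.93.
tempeh + hummus: the both-tight solution has a negative serving — not a feasible corner.
quinoa + hummus with both tight: 2.789 servings and 0.2105 servings → $2.97.
The minimum over all feasible corners is $2.93.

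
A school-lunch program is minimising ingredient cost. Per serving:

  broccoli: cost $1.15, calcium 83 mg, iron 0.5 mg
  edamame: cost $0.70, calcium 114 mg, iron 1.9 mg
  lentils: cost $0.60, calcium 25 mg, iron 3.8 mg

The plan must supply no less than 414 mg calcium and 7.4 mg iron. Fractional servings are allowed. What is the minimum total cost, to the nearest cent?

For a min-cost LP with two ≥-constraints, a basic feasible solution has at most two positive variables.
broccoli only: max(414/83, 7.4/0.5) = 14.8 servings → $17.02.
edamame only: max(414/114, 7.4/1.9) = 3.895 servings → $2.73.
lentils only: max(414/25, 7.4/3.8) = 16.56 servings → $9.94.
broccoli + edamame: the both-tight solution has a negative serving — not a feasible corner.
broccoli + lentils with both tight: 4.583 servings and 1.344 servings → $6.08.
edamame + lentils with both tight: 3.599 servings and 0.1478 servings → $2.61.
Cheapest feasible corner: $2.61.

$2.61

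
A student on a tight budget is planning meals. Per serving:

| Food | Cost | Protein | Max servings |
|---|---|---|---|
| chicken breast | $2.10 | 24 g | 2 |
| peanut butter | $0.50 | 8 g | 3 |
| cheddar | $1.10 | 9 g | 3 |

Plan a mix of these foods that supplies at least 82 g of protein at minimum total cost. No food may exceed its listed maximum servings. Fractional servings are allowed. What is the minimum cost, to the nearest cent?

$6.92

Cost per g of protein: peanut butter $0.0625, chicken breast $0.0875, cheddar $0.1222.
Take 3 servings of peanut butter: +24.0 g protein for $1.50 (total $1.50, still need 58.0 g).
Take 2 servings of chicken breast: +48.0 g protein for $4.20 (total $5.70, still need 10.0 g).
Take 1.111 servings of cheddar: +10.0 g protein for $1.22 (total $6.92, still need 0.0 g).
Filling from the cheapest source first is optimal under one linear minimum: $6.92.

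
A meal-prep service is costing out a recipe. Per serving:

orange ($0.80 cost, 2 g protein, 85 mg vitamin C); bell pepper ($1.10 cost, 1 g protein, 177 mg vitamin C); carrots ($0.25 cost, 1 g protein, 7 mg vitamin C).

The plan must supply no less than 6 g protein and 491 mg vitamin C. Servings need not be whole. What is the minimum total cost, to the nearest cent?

$3.63

At the optimum either one food covers both requirements or two foods hit both targets exactly; no other combination can be cheaper.
orange only: max(6/2, 491/85) = 5.776 servings → $4.62.
bell pepper only: max(6/1, 491/177) = 6 servings → $6.60.
carrots only: max(6/1, 491/7) = 70.14 servings → $17.54.
orange + bell pepper with both tight: 2.123 servings and 1.755 servings → $3.63.
orange + carrots with both targets exact would need a negative amount; discard.
bell pepper + carrots with both tight: 2.641 servings and 3.359 servings → $3.75.
The minimum over all feasible corners is $3.63.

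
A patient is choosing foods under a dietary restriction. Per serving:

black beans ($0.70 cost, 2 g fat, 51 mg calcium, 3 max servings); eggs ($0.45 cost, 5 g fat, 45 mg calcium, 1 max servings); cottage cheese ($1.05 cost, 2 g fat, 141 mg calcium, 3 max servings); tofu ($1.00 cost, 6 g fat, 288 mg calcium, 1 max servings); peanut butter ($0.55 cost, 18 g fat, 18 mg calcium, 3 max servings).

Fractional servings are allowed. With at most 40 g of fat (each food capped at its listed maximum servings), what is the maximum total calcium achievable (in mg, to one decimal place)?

Calcium per g fat: cottage cheese 70.5, tofu 48, black beans 25.5, eggs 9, peanut butter 1.
Take 3 servings of cottage cheese: uses 6 g fat, +423.0 mg calcium (running total 423.0 mg).
Take 1 serving of tofu: uses 6 g fat, +288.0 mg calcium (running total 711.0 mg).
Take 3 servings of black beans: uses 6 g fat, +153.0 mg calcium (running total 864.0 mg).
Take 1 serving of eggs: uses 5 g fat, +45.0 mg calcium (running total 909.0 mg).
Take 0.9444 servings of peanut butter: uses 17 g fat, +17.0 mg calcium (running total 926.0 mg).
Filling greedily by calcium-per-g fat is optimal for one linear limit, giving 926.0 mg.

926.0 mg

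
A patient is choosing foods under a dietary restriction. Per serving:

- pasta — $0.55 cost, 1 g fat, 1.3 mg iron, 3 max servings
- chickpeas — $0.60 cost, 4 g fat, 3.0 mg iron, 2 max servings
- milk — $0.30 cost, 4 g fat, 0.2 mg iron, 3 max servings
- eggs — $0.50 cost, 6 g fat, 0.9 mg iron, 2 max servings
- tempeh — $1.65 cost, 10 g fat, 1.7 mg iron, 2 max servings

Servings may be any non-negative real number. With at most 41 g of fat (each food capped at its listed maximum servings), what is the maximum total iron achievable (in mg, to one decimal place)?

Iron per g fat: pasta 1.3, chickpeas 0.75, tempeh 0.17, eggs 0.15, milk 0.05.
Take 3 servings of pasta: uses 3 g fat, +3.9 mg iron (running total 3.9 mg).
Take 2 servings of chickpeas: uses 8 g fat, +6.0 mg iron (running total 9.9 mg).
Take 2 servings of tempeh: uses 20 g fat, +3.4 mg iron (running total 13.3 mg).
Take 1.667 servings of eggs: uses 10 g fat, +1.5 mg iron (running total 14.8 mg).
Filling greedily by iron-per-g fat is optimal for one linear limit, giving 14.8 mg.

14.8 mg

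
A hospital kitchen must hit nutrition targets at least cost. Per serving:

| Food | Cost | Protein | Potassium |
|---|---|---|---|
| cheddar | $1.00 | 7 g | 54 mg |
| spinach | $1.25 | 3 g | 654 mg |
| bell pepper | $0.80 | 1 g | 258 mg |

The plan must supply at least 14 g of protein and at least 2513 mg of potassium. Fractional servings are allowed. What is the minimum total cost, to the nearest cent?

$5.13

Compare the cost at each extreme point of the feasible region.
cheddar only: max(14/7, 2513/54) = 46.54 servings → $46.54.
spinach only: max(14/3, 2513/654) = 4.667 servings → $5.83.
bell pepper only: max(14/1, 2513/258) = 14 servings → $11.20.
cheddar + spinach with both tight: 0.3662 servings and 3.812 servings → $5.13.
cheddar + bell pepper with both tight: 0.6273 servings and 9.609 servings → $8.31.
spinach + bell pepper: the both-tight solution has a negative serving — not a feasible corner.
Cheapest feasible corner: $5.13.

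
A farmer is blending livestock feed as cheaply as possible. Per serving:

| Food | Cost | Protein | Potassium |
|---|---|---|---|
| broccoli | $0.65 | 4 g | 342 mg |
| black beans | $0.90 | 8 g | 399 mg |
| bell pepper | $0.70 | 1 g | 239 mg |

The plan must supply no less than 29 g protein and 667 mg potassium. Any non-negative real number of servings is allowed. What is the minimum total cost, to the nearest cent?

broccoli only: max(29/4, 667/342) = 7.25 servings → $4.71.
black beans only: max(29/8, 667/399) = 3.625 servings → $3.26.
bell pepper only: max(29/1, 667/239) = 29 servings → $20.30.
broccoli + black beans: the both-tight solution has a negative serving — not a feasible corner.
broccoli + bell pepper: intersection lies outside the first quadrant.
black beans + bell pepper: intersection lies outside the first quadrant.
Cheapest feasible corner: $3.26.

$3.26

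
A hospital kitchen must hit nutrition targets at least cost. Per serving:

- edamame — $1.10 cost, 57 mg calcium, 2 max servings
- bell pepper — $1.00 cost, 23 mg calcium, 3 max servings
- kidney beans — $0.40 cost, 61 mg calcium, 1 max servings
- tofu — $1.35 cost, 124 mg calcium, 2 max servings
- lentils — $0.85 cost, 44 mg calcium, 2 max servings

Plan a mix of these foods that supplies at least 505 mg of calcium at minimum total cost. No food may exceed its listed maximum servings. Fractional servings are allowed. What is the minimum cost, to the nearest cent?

Cost per mg of calcium: kidney beans $0.0066, tofu $0.0109, edamame $0.0193, lentils $0.0193, bell pepper $0.0435.
Take 1 serving of kidney beans: +61.0 mg calcium for $0.40 (total $0.40, still need 444.0 mg).
Take 2 servings of tofu: +248.0 mg calcium for $2.70 (total $3.10, still need 196.0 mg).
Take 2 servings of edamame: +114.0 mg calcium for $2.20 (total $5.30, still need 82.0 mg).
Take 1.864 servings of lentils: +82.0 mg calcium for $1.58 (total $6.88, still need 0.0 mg).
Filling from the cheapest source first is optimal under one linear minimum: $6.88.

$6.88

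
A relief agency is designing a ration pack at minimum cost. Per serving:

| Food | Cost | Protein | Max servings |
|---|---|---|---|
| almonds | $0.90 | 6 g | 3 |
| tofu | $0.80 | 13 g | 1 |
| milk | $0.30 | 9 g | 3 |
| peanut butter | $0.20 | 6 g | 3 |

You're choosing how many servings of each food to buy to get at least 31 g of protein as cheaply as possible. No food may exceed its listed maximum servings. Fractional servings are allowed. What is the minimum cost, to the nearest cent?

Cost per g of protein: milk $0.0333, peanut butter $0.0333, tofu $0.0615, almonds $0.1500.
Take 3 servings of milk: +27.0 g protein for $0.90 (total $0.90, still need 4.0 g).
Take 0.6667 servings of peanut butter: +4.0 g protein for $0.13 (total $1.03, still need 0.0 g).
Filling from the cheapest source first is optimal under one linear minimum: $1.03.

$1.03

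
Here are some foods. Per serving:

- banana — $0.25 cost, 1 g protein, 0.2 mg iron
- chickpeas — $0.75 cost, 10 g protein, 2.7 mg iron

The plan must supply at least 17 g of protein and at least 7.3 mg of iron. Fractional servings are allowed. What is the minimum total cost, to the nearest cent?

At the optimum either one food covers both requirements or two foods hit both targets exactly; no other combination can be cheaper.
banana only: max(17/1, 7.3/0.2) = 36.5 servings → $9.12.
chickpeas only: max(17/10, 7.3/2.7) = 2.704 servings → $2.03.
banana + chickpeas: intersection lies outside the first quadrant.
The minimum over all feasible corners is $2.03.

$2.03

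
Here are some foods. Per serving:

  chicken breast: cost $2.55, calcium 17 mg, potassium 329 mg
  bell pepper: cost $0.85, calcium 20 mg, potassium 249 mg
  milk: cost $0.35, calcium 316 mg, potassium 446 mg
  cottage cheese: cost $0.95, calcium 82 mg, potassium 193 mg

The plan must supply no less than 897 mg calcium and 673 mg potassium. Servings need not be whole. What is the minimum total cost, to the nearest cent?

$0.99

With two linear requirements the optimum uses one or two foods; enumerate the corners.
chicken breast only: max(897/17, 673/329) = 52.76 servings → $134.55.
bell pepper only: max(897/20, 673/249) = 44.85 servings → $38.12.
milk only: max(897/316, 673/446) = 2.839 servings → $0.99.
cottage cheese only: max(897/82, 673/193) = 10.94 servings → $10.39.
chicken breast + bell pepper: intersection lies outside the first quadrant.
chicken breast + milk: the both-tight solution has a negative serving — not a feasible corner.
chicken breast + cottage cheese: the both-tight solution has a negative serving — not a feasible corner.
bell pepper + milk with both targets exact would need a negative amount; discard.
bell pepper + cottage cheese: the both-tight solution has a negative serving — not a feasible corner.
milk + cottage cheese: intersection lies outside the first quadrant.
The minimum over all feasible corners is $0.99.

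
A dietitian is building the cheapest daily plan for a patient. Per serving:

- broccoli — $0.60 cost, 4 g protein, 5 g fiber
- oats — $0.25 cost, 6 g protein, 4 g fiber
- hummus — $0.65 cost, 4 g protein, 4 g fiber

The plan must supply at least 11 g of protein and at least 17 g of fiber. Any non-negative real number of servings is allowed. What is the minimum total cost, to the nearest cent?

A basic optimal solution has at most two foods positive. Try each food alone and each pair with both targets met exactly.
broccoli only: max(11/4, 17/5) = 3.4 servings → $2.04.
oats only: max(11/6, 17/4) = 4.25 servings → $1.06.
hummus only: max(11/4, 17/4) = 4.25 servings → $2.76.
broccoli + oats: the both-tight solution has a negative serving — not a feasible corner.
broccoli + hummus: intersection lies outside the first quadrant.
oats + hummus: intersection lies outside the first quadrant.
The minimum over all feasible corners is $1.06.

$1.06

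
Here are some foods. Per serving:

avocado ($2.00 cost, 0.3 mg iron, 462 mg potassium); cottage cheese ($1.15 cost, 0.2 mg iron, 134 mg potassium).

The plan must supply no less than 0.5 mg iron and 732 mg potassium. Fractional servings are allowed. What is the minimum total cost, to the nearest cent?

With two linear requirements the optimum uses one or two foods; enumerate the corners.
avocado only: max(0.5/0.3, 732/462) = 1.667 servings → $3.33.
cottage cheese only: max(0.5/0.2, 732/134) = 5.463 servings → $6.28.
avocado + cottage cheese with both tight: 1.521 servings and 0.2184 servings → $3.29.
The minimum over all feasible corners is $3.29.

$3.29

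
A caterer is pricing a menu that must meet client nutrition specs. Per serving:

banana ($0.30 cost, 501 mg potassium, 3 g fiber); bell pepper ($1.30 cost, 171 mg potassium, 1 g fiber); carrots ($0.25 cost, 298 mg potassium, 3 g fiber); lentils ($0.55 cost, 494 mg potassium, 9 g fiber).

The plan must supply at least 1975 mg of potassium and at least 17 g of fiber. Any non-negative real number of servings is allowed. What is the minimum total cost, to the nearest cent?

With two linear requirements the optimum uses one or two foods; enumerate the corners.
banana only: max(1975/501, 17/3) = 5.667 servings → $1.70.
bell pepper only: max(1975/171, 17/1) = 17 servings → $22.10.
carrots only: max(1975/298, 17/3) = 6.628 servings → $1.66.
lentils only: max(1975/494, 17/9) = 3.998 servings → $2.20.
banana + bell pepper: the both-tight solution has a negative serving — not a feasible corner.
banana + carrots with both tight: 1.411 servings and 4.256 servings → $1.49.
banana + lentils with both tight: 3.098 servings and 0.8563 servings → $1.40.
bell pepper + carrots with both tight: 3.995 servings and 4.335 servings → $6.28.
bell pepper + lentils with both tight: 8.973 servings and 0.8919 servings → $12.16.
carrots + lentils with both targets exact would need a negative amount; discard.
So the least-cost plan costs $1.40.

$1.40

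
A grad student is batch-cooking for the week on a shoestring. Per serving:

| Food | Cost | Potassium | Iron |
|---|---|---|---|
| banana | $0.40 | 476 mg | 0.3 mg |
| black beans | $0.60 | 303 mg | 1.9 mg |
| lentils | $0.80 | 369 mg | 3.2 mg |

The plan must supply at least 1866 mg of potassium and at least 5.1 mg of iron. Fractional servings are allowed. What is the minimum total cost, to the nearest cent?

$2.22

A basic optimal solution has at most two foods positive. Try each food alone and each pair with both targets met exactly.
banana only: max(1866/476, 5.1/0.3) = 17 servings → $6.80.
black beans only: max(1866/303, 5.1/1.9) = 6.158 servings → $3.70.
lentils only: max(1866/369, 5.1/3.2) = 5.057 servings → $4.05.
banana + black beans with both tight: 2.459 servings and 2.296 servings → $2.36.
banana + lentils with both tight: 2.895 servings and 1.322 servings → $2.22.
black beans + lentils: the both-tight solution has a negative serving — not a feasible corner.
So the least-cost plan costs $2.22.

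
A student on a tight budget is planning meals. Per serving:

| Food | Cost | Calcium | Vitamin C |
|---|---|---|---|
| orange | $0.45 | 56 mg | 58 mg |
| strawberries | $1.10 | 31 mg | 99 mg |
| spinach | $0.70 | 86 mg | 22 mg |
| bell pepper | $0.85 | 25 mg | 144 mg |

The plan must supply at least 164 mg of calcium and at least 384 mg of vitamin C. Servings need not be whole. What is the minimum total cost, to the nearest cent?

$2.49

At the optimum either one food covers both requirements or two foods hit both targets exactly; no other combination can be cheaper.
orange only: max(164/56, 384/58) = 6.621 servings → $2.98.
strawberries only: max(164/31, 384/99) = 5.29 servings → $5.82.
spinach only: max(164/86, 384/22) = 17.45 servings → $12.22.
bell pepper only: max(164/25, 384/144) = 6.56 servings → $5.58.
orange + strawberries with both tight: 1.156 servings and 3.201 servings → $4.04.
orange + spinach: intersection lies outside the first quadrant.
orange + bell pepper with both tight: 2.119 servings and 1.813 servings → $2.49.
strawberries + spinach with both tight: 3.756 servings and 0.5531 servings → $4.52.
strawberries + bell pepper: intersection lies outside the first quadrant.
spinach + bell pepper with both tight: 1.184 servings and 2.486 servings → $2.94.
The minimum over all feasible corners is $2.49.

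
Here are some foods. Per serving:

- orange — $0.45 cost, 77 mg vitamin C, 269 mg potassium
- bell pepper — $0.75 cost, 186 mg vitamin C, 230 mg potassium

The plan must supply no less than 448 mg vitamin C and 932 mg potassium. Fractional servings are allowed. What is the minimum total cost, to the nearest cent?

$2.11

An LP optimum is at a vertex; with two nutrient constraints at most two foods are used. Check each candidate.
orange only: max(448/77, 932/269) = 5.818 servings → $2.62.
bell pepper only: max(448/186, 932/230) = 4.052 servings → $3.04.
orange + bell pepper with both tight: 2.175 servings and 1.508 servings → $2.11.
So the least-cost plan costs $2.11.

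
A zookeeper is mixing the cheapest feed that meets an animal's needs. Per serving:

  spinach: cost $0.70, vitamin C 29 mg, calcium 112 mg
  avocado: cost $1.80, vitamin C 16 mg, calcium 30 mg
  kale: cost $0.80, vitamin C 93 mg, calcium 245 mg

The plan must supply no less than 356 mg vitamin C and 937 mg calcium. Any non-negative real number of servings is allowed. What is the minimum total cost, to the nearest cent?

spinach only: max(356/29, 937/112) = 12.28 servings → $8.59.
avocado only: max(356/16, 937/30) = 31.23 servings → $56.22.
kale only: max(356/93, 937/245) = 3.828 servings → $3.06.
spinach + avocado with both tight: 4.677 servings and 13.77 servings → $28.07.
spinach + kale: the both-tight solution has a negative serving — not a feasible corner.
avocado + kale with both tight: 0.06991 servings and 3.816 servings → $3.18.
So the least-cost plan costs $3.06.

$3.06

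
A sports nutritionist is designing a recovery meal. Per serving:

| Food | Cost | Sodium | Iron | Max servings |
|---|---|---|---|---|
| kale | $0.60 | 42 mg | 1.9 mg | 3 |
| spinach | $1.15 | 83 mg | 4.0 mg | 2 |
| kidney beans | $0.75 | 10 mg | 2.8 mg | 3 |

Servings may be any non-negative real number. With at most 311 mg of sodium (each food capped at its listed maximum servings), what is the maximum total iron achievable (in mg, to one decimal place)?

21.6 mg

Iron per mg sodium: kidney beans 0.28, spinach 0.04819, kale 0.04524.
Take 3 servings of kidney beans: uses 30 mg sodium, +8.4 mg iron (running total 8.4 mg).
Take 2 servings of spinach: uses 166 mg sodium, +8.0 mg iron (running total 16.4 mg).
Take 2.738 servings of kale: uses 115 mg sodium, +5.2 mg iron (running total 21.6 mg).
Filling greedily by iron-per-mg sodium is optimal for one linear limit, giving 21.6 mg.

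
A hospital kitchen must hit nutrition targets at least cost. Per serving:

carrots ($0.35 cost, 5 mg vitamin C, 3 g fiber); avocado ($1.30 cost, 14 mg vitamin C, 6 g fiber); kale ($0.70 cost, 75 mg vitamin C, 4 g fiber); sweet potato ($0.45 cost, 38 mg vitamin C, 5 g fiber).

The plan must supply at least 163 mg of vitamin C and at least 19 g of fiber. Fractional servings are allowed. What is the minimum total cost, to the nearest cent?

Minimising a linear cost over {vitamin C ≥ 163, fiber ≥ 19, servings ≥ 0} — the optimum is at a vertex, using one or two foods.
carrots only: max(163/5, 19/3) = 32.6 servings → $11.41.
avocado only: max(163/14, 19/6) = 11.64 servings → $15.14.
kale only: max(163/75, 19/4) = 4.75 servings → $3.33.
sweet potato only: max(163/38, 19/5) = 4.289 servings → $1.93.
carrots + avocado: intersection lies outside the first quadrant.
carrots + kale with both tight: 3.771 servings and 1.922 servings → $2.67.
carrots + sweet potato: intersection lies outside the first quadrant.
avocado + kale with both tight: 1.962 servings and 1.807 servings → $3.82.
avocado + sweet potato: the both-tight solution has a negative serving — not a feasible corner.
kale + sweet potato with both tight: 0.417 servings and 3.466 servings → $1.85.
So the least-cost plan costs $1.85.

$1.85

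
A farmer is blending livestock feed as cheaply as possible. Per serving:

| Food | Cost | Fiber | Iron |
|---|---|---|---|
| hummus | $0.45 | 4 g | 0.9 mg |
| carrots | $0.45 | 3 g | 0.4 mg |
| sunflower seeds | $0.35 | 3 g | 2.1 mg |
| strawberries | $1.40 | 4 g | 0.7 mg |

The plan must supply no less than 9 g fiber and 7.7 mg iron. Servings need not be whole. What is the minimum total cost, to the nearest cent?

A basic optimal solution has at most two foods positive. Try each food alone and each pair with both targets met exactly.
hummus only: max(9/4, 7.7/0.9) = 8.556 servings → $3.85.
carrots only: max(9/3, 7.7/0.4) = 19.25 servings → $8.66.
sunflower seeds only: max(9/3, 7.7/2.1) = 3.667 servings → $1.28.
strawberries only: max(9/4, 7.7/0.7) = 11 servings → $15.40.
hummus + carrots with both targets exact would need a negative amount; discard.
hummus + sunflower seeds: the both-tight solution has a negative serving — not a feasible corner.
hummus + strawberries with both targets exact would need a negative amount; discard.
carrots + sunflower seeds with both targets exact would need a negative amount; discard.
carrots + strawberries: intersection lies outside the first quadrant.
sunflower seeds + strawberries: intersection lies outside the first quadrant.
Cheapest feasible corner: $1.28.

$1.28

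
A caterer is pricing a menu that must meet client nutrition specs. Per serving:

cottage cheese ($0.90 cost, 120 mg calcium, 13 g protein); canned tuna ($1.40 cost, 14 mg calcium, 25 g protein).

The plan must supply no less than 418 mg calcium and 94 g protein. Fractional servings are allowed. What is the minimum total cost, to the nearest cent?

cottage cheese only: max(418/120, 94/13) = 7.231 servings → $6.51.
canned tuna only: max(418/14, 94/25) = 29.86 servings → $41.80.
cottage cheese + canned tuna with both tight: 3.241 servings and 2.075 servings → $5.82.
The minimum over all feasible corners is $5.82.

$5.82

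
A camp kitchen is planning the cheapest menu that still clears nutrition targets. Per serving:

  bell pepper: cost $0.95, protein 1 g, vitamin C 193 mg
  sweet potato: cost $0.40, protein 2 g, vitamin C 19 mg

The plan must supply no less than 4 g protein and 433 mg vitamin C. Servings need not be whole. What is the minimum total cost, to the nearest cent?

$2.41

Minimising a linear cost over {protein ≥ 4, vitamin C ≥ 433, servings ≥ 0} — the optimum is at a vertex, using one or two foods.
bell pepper only: max(4/1, 433/193) = 4 servings → $3.80.
sweet potato only: max(4/2, 433/19) = 22.79 servings → $9.12.
bell pepper + sweet potato with both tight: 2.153 servings and 0.9237 servings → $2.41.
Cheapest feasible corner: $2.41.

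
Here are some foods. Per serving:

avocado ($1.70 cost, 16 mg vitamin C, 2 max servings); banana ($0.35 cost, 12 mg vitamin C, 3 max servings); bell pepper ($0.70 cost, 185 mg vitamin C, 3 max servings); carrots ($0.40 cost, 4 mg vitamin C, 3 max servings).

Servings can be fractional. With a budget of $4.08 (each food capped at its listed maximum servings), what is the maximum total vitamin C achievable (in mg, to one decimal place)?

Vitamin C per dollar: bell pepper 264.3, banana 34.29, carrots 10, avocado 9.412.
Take 3 servings of bell pepper: spends $2.10, +555.0 mg vitamin C (running total 555.0 mg).
Take 3 servings of banana: spends $1.05, +36.0 mg vitamin C (running total 591.0 mg).
Take 2.325 servings of carrots: spends $0.93, +9.3 mg vitamin C (running total 600.3 mg).
Filling greedily by vitamin C-per-dollar is optimal for one linear limit, giving 600.3 mg.

600.3 mg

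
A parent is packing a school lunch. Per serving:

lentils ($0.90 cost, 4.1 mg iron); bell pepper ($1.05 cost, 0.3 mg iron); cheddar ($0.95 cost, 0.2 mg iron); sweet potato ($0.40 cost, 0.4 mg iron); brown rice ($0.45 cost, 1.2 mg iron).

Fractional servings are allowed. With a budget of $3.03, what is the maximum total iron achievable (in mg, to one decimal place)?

13.8 mg

Iron per dollar: lentils 4.556, brown rice 2.667, sweet potato 1, bell pepper 0.2857, cheddar 0.2105.
With no serving limits, spend the whole cost allowance on lentils: $3.03 / $0.90 × 4.1 mg = 13.8 mg.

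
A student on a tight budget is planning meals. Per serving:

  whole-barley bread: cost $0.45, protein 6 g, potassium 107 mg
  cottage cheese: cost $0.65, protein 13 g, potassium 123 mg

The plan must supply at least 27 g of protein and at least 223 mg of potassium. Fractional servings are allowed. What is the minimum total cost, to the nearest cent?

Two binding constraints pin down two serving amounts, so the optimal mix uses at most two foods. The candidates are each food alone (scaled to the tighter of protein/potassium) and each pair with both constraints tight.
whole-barley bread only: max(27/6, 223/107) = 4.5 servings → $2.02.
cottage cheese only: max(27/13, 223/123) = 2.077 servings → $1.35.
whole-barley bread + cottage cheese: intersection lies outside the first quadrant.
The minimum over all feasible corners is $1.35.

$1.35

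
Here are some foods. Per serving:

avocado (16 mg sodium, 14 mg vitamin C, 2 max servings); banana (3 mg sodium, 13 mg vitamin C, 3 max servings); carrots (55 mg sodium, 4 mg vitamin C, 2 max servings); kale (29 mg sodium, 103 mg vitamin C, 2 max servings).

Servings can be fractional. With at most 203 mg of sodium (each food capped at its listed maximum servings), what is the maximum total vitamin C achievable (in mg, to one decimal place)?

280.6 mg

Vitamin C per mg sodium: banana 4.333, kale 3.552, avocado 0.875, carrots 0.07273.
Take 3 servings of banana: uses 9 mg sodium, +39.0 mg vitamin C (running total 39.0 mg).
Take 2 servings of kale: uses 58 mg sodium, +206.0 mg vitamin C (running total 245.0 mg).
Take 2 servings of avocado: uses 32 mg sodium, +28.0 mg vitamin C (running total 273.0 mg).
Take 1.891 servings of carrots: uses 104 mg sodium, +7.6 mg vitamin C (running total 280.6 mg).
Filling greedily by vitamin C-per-mg sodium is optimal for one linear limit, giving 280.6 mg.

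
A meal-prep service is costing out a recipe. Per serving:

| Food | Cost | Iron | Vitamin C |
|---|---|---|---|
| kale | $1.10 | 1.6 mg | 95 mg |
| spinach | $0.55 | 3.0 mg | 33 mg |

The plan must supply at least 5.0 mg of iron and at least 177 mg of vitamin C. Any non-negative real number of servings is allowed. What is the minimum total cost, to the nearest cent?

Compare the cost at each extreme point of the feasible region.
kale only: max(5.0/1.6, 177/95) = 3.125 servings → $3.44.
spinach only: max(5.0/3.0, 177/33) = 5.364 servings → $2.95.
kale + spinach with both tight: 1.576 servings and 0.826 servings → $2.19.
The minimum over all feasible corners is $2.19.

$2.19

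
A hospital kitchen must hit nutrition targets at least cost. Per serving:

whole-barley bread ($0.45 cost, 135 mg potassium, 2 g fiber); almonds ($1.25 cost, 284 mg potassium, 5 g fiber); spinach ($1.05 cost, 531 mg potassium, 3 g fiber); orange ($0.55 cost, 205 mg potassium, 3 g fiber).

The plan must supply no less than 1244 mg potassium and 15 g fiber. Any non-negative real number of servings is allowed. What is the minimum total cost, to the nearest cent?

$3.09

Two binding constraints pin down two serving amounts, so the optimal mix uses at most two foods. The candidates are each food alone (scaled to the tighter of potassium/fiber) and each pair with both constraints tight.
whole-barley bread only: max(1244/135, 15/2) = 9.215 servings → $4.15.
almonds only: max(1244/284, 15/5) = 4.38 servings → $5.48.
spinach only: max(1244/531, 15/3) = 5 servings → $5.25.
orange only: max(1244/205, 15/3) = 6.068 servings → $3.34.
whole-barley bread + almonds: the both-tight solution has a negative serving — not a feasible corner.
whole-barley bread + spinach with both tight: 6.443 servings and 0.7047 servings → $3.64.
whole-barley bread + orange: the both-tight solution has a negative serving — not a feasible corner.
almonds + spinach with both tight: 2.348 servings and 1.087 servings → $4.08.
almonds + orange with both targets exact would need a negative amount; discard.
spinach + orange with both tight: 0.6718 servings and 4.328 servings → $3.09.
So the least-cost plan costs $3.09.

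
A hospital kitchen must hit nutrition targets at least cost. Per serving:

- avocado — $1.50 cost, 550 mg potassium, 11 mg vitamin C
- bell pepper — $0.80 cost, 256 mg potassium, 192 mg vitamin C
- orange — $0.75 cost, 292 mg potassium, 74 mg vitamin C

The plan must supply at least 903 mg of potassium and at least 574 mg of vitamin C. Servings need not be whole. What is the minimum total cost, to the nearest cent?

Check every corner: each single food scaled to meet both minima, and each pair solved so both constraints bind.
avocado only: max(903/550, 574/11) = 52.18 servings → $78.27.
bell pepper only: max(903/256, 574/192) = 3.527 servings → $2.82.
orange only: max(903/292, 574/74) = 7.757 servings → $5.82.
avocado + bell pepper with both tight: 0.2572 servings and 2.975 servings → $2.77.
avocado + orange: the both-tight solution has a negative serving — not a feasible corner.
bell pepper + orange with both tight: 2.715 servings and 0.7121 servings → $2.71.
Cheapest feasible corner: $2.71.

$2.71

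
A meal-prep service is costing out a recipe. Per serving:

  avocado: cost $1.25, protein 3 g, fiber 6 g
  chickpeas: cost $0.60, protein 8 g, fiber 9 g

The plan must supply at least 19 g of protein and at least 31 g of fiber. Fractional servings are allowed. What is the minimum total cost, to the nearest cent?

$2.07

At the optimum either one food covers both requirements or two foods hit both targets exactly; no other combination can be cheaper.
avocado only: max(19/3, 31/6) = 6.333 servings → $7.92.
chickpeas only: max(19/8, 31/9) = 3.444 servings → $2.07.
avocado + chickpeas with both tight: 3.667 servings and 1 serving → $5.18.
The minimum over all feasible corners is $2.07.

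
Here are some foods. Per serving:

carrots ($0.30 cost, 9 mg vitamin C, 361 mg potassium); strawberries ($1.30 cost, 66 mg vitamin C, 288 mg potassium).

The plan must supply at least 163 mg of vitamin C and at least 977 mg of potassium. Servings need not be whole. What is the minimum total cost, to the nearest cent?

carrots only: max(163/9, 977/361) = 18.11 servings → $5.43.
strawberries only: max(163/66, 977/288) = 3.392 servings → $4.41.
carrots + strawberries with both tight: 0.8259 servings and 2.357 servings → $3.31.
So the least-cost plan costs $3.31.

$3.31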